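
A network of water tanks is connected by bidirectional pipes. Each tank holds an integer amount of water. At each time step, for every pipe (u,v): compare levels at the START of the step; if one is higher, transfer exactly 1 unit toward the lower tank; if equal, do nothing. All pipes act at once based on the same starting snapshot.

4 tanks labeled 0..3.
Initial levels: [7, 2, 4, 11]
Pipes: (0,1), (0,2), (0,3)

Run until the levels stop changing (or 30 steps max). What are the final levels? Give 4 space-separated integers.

Answer: 5 6 6 7

Derivation:
Step 1: flows [0->1,0->2,3->0] -> levels [6 3 5 10]
Step 2: flows [0->1,0->2,3->0] -> levels [5 4 6 9]
Step 3: flows [0->1,2->0,3->0] -> levels [6 5 5 8]
Step 4: flows [0->1,0->2,3->0] -> levels [5 6 6 7]
Step 5: flows [1->0,2->0,3->0] -> levels [8 5 5 6]
Step 6: flows [0->1,0->2,0->3] -> levels [5 6 6 7]
  -> period-2 cycle: step 6 state = step 4 state; never stabilizes
  -> state at step 30: (30-4) mod 2 = 0, same as step 4 -> [5 6 6 7]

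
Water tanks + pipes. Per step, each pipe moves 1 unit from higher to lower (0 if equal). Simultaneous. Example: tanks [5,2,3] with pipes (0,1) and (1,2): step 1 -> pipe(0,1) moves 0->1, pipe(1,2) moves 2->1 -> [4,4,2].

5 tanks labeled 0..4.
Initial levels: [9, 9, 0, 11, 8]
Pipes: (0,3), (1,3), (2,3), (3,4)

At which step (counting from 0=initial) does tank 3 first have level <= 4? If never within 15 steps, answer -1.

Answer: -1

Derivation:
Step 1: flows [3->0,3->1,3->2,3->4] -> levels [10 10 1 7 9]
Step 2: flows [0->3,1->3,3->2,4->3] -> levels [9 9 2 9 8]
Step 3: flows [0=3,1=3,3->2,3->4] -> levels [9 9 3 7 9]
Step 4: flows [0->3,1->3,3->2,4->3] -> levels [8 8 4 9 8]
Step 5: flows [3->0,3->1,3->2,3->4] -> levels [9 9 5 5 9]
Step 6: flows [0->3,1->3,2=3,4->3] -> levels [8 8 5 8 8]
Step 7: flows [0=3,1=3,3->2,3=4] -> levels [8 8 6 7 8]
Step 8: flows [0->3,1->3,3->2,4->3] -> levels [7 7 7 9 7]
Step 9: flows [3->0,3->1,3->2,3->4] -> levels [8 8 8 5 8]
Step 10: flows [0->3,1->3,2->3,4->3] -> levels [7 7 7 9 7]
  -> period-2 cycle (repeats step 8); tank 3 never drops to <=4
Tank 3 never reaches <=4 within 15 steps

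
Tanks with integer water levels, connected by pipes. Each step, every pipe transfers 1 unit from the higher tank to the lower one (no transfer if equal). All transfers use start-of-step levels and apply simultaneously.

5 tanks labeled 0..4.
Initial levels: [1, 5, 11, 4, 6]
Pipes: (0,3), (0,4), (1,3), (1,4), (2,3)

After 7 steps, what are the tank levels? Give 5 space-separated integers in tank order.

Answer: 4 4 6 7 6

Derivation:
Step 1: flows [3->0,4->0,1->3,4->1,2->3] -> levels [3 5 10 5 4]
Step 2: flows [3->0,4->0,1=3,1->4,2->3] -> levels [5 4 9 5 4]
Step 3: flows [0=3,0->4,3->1,1=4,2->3] -> levels [4 5 8 5 5]
Step 4: flows [3->0,4->0,1=3,1=4,2->3] -> levels [6 5 7 5 4]
Step 5: flows [0->3,0->4,1=3,1->4,2->3] -> levels [4 4 6 7 6]
Step 6: flows [3->0,4->0,3->1,4->1,3->2] -> levels [6 6 7 4 4]
Step 7: flows [0->3,0->4,1->3,1->4,2->3] -> levels [4 4 6 7 6]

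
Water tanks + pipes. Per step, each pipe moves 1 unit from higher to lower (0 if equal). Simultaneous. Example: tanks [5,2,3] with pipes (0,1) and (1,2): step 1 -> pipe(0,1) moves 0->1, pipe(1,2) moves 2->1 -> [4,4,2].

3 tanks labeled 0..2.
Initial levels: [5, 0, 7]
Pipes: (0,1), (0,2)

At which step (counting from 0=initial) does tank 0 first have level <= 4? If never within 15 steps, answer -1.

Answer: 3

Derivation:
Step 1: flows [0->1,2->0] -> levels [5 1 6]
Step 2: flows [0->1,2->0] -> levels [5 2 5]
Step 3: flows [0->1,0=2] -> levels [4 3 5]
Tank 0 first reaches <=4 at step 3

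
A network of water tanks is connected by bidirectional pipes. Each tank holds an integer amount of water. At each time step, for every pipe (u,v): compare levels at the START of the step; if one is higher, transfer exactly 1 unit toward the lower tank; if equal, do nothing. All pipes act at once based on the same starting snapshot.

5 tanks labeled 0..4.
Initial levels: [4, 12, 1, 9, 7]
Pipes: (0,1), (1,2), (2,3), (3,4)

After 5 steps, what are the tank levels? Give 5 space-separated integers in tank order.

Answer: 7 6 7 6 7

Derivation:
Step 1: flows [1->0,1->2,3->2,3->4] -> levels [5 10 3 7 8]
Step 2: flows [1->0,1->2,3->2,4->3] -> levels [6 8 5 7 7]
Step 3: flows [1->0,1->2,3->2,3=4] -> levels [7 6 7 6 7]
Step 4: flows [0->1,2->1,2->3,4->3] -> levels [6 8 5 8 6]
Step 5: flows [1->0,1->2,3->2,3->4] -> levels [7 6 7 6 7]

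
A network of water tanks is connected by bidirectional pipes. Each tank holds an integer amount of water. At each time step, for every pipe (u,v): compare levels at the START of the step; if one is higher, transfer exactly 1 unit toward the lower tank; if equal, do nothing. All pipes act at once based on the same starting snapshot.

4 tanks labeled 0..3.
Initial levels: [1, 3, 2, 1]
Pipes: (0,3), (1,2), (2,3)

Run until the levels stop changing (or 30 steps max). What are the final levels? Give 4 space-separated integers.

Answer: 2 1 3 1

Derivation:
Step 1: flows [0=3,1->2,2->3] -> levels [1 2 2 2]
Step 2: flows [3->0,1=2,2=3] -> levels [2 2 2 1]
Step 3: flows [0->3,1=2,2->3] -> levels [1 2 1 3]
Step 4: flows [3->0,1->2,3->2] -> levels [2 1 3 1]
Step 5: flows [0->3,2->1,2->3] -> levels [1 2 1 3]
  -> period-2 cycle: step 5 state = step 3 state; never stabilizes
  -> state at step 30: (30-3) mod 2 = 1, same as step 4 -> [2 1 3 1]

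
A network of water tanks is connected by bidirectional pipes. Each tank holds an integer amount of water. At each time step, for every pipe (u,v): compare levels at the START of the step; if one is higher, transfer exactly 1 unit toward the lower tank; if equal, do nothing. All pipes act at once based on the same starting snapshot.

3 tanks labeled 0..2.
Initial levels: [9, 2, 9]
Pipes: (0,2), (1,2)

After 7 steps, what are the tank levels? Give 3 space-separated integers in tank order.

Step 1: flows [0=2,2->1] -> levels [9 3 8]
Step 2: flows [0->2,2->1] -> levels [8 4 8]
Step 3: flows [0=2,2->1] -> levels [8 5 7]
Step 4: flows [0->2,2->1] -> levels [7 6 7]
Step 5: flows [0=2,2->1] -> levels [7 7 6]
Step 6: flows [0->2,1->2] -> levels [6 6 8]
Step 7: flows [2->0,2->1] -> levels [7 7 6]

Answer: 7 7 6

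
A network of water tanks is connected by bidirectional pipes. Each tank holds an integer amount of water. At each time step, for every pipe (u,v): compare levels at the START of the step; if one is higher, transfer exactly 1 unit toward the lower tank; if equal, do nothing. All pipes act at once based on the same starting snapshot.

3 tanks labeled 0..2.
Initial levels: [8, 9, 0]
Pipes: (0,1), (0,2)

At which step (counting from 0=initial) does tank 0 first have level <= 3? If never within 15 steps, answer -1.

Answer: -1

Derivation:
Step 1: flows [1->0,0->2] -> levels [8 8 1]
Step 2: flows [0=1,0->2] -> levels [7 8 2]
Step 3: flows [1->0,0->2] -> levels [7 7 3]
Step 4: flows [0=1,0->2] -> levels [6 7 4]
Step 5: flows [1->0,0->2] -> levels [6 6 5]
Step 6: flows [0=1,0->2] -> levels [5 6 6]
Step 7: flows [1->0,2->0] -> levels [7 5 5]
Step 8: flows [0->1,0->2] -> levels [5 6 6]
  -> period-2 cycle (repeats step 6); tank 0 never drops to <=3
Tank 0 never reaches <=3 within 15 steps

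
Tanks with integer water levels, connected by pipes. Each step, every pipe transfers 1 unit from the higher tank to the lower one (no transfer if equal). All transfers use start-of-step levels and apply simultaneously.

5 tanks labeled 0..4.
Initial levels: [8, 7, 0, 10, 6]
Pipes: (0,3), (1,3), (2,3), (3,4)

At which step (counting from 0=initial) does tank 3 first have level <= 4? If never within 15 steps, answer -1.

Step 1: flows [3->0,3->1,3->2,3->4] -> levels [9 8 1 6 7]
Step 2: flows [0->3,1->3,3->2,4->3] -> levels [8 7 2 8 6]
Step 3: flows [0=3,3->1,3->2,3->4] -> levels [8 8 3 5 7]
Step 4: flows [0->3,1->3,3->2,4->3] -> levels [7 7 4 7 6]
Step 5: flows [0=3,1=3,3->2,3->4] -> levels [7 7 5 5 7]
Step 6: flows [0->3,1->3,2=3,4->3] -> levels [6 6 5 8 6]
Step 7: flows [3->0,3->1,3->2,3->4] -> levels [7 7 6 4 7]
Tank 3 first reaches <=4 at step 7

Answer: 7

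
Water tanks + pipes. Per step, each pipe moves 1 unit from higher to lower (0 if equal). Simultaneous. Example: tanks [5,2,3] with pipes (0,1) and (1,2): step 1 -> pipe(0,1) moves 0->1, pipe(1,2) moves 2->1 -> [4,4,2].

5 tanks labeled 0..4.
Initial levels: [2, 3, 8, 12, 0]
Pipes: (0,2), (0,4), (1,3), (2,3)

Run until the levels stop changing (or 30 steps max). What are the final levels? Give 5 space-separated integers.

Answer: 3 6 6 5 5

Derivation:
Step 1: flows [2->0,0->4,3->1,3->2] -> levels [2 4 8 10 1]
Step 2: flows [2->0,0->4,3->1,3->2] -> levels [2 5 8 8 2]
Step 3: flows [2->0,0=4,3->1,2=3] -> levels [3 6 7 7 2]
Step 4: flows [2->0,0->4,3->1,2=3] -> levels [3 7 6 6 3]
Step 5: flows [2->0,0=4,1->3,2=3] -> levels [4 6 5 7 3]
Step 6: flows [2->0,0->4,3->1,3->2] -> levels [4 7 5 5 4]
Step 7: flows [2->0,0=4,1->3,2=3] -> levels [5 6 4 6 4]
Step 8: flows [0->2,0->4,1=3,3->2] -> levels [3 6 6 5 5]
Step 9: flows [2->0,4->0,1->3,2->3] -> levels [5 5 4 7 4]
Step 10: flows [0->2,0->4,3->1,3->2] -> levels [3 6 6 5 5]
  -> period-2 cycle: step 10 state = step 8 state; never stabilizes
  -> state at step 30: (30-8) mod 2 = 0, same as step 8 -> [3 6 6 5 5]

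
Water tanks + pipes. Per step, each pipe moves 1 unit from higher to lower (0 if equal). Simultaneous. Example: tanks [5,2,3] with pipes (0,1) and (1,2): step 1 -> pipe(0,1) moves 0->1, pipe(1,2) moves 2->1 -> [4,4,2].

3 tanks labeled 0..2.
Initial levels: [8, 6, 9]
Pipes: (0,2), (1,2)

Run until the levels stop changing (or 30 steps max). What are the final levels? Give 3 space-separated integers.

Answer: 7 7 9

Derivation:
Step 1: flows [2->0,2->1] -> levels [9 7 7]
Step 2: flows [0->2,1=2] -> levels [8 7 8]
Step 3: flows [0=2,2->1] -> levels [8 8 7]
Step 4: flows [0->2,1->2] -> levels [7 7 9]
Step 5: flows [2->0,2->1] -> levels [8 8 7]
  -> period-2 cycle: step 5 state = step 3 state; never stabilizes
  -> state at step 30: (30-3) mod 2 = 1, same as step 4 -> [7 7 9]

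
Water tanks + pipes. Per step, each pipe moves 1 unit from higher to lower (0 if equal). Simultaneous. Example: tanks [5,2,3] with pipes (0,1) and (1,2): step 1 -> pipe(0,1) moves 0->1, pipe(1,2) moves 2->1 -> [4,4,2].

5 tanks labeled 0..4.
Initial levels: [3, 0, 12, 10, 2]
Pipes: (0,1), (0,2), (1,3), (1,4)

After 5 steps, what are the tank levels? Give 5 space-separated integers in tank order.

Answer: 5 6 7 5 4

Derivation:
Step 1: flows [0->1,2->0,3->1,4->1] -> levels [3 3 11 9 1]
Step 2: flows [0=1,2->0,3->1,1->4] -> levels [4 3 10 8 2]
Step 3: flows [0->1,2->0,3->1,1->4] -> levels [4 4 9 7 3]
Step 4: flows [0=1,2->0,3->1,1->4] -> levels [5 4 8 6 4]
Step 5: flows [0->1,2->0,3->1,1=4] -> levels [5 6 7 5 4]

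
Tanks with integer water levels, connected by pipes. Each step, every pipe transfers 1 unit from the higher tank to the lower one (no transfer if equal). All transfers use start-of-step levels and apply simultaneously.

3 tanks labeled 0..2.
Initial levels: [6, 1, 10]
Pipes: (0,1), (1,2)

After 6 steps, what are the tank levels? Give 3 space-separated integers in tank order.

Answer: 5 7 5

Derivation:
Step 1: flows [0->1,2->1] -> levels [5 3 9]
Step 2: flows [0->1,2->1] -> levels [4 5 8]
Step 3: flows [1->0,2->1] -> levels [5 5 7]
Step 4: flows [0=1,2->1] -> levels [5 6 6]
Step 5: flows [1->0,1=2] -> levels [6 5 6]
Step 6: flows [0->1,2->1] -> levels [5 7 5]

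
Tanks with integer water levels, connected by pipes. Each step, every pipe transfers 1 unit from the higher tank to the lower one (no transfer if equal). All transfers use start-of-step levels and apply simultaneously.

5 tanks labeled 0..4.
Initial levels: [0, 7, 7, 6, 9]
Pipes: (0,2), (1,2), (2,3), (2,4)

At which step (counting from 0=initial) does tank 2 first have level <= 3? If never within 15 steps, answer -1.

Step 1: flows [2->0,1=2,2->3,4->2] -> levels [1 7 6 7 8]
Step 2: flows [2->0,1->2,3->2,4->2] -> levels [2 6 8 6 7]
Step 3: flows [2->0,2->1,2->3,2->4] -> levels [3 7 4 7 8]
Step 4: flows [2->0,1->2,3->2,4->2] -> levels [4 6 6 6 7]
Step 5: flows [2->0,1=2,2=3,4->2] -> levels [5 6 6 6 6]
Step 6: flows [2->0,1=2,2=3,2=4] -> levels [6 6 5 6 6]
Step 7: flows [0->2,1->2,3->2,4->2] -> levels [5 5 9 5 5]
Step 8: flows [2->0,2->1,2->3,2->4] -> levels [6 6 5 6 6]
  -> period-2 cycle (repeats step 6); tank 2 never drops to <=3
Tank 2 never reaches <=3 within 15 steps

Answer: -1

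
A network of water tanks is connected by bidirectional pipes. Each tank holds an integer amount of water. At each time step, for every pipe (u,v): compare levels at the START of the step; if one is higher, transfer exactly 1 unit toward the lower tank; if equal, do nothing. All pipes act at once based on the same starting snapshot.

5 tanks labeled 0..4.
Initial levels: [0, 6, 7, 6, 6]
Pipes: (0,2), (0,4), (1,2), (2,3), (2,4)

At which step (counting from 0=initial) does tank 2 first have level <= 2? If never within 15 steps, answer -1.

Step 1: flows [2->0,4->0,2->1,2->3,2->4] -> levels [2 7 3 7 6]
Step 2: flows [2->0,4->0,1->2,3->2,4->2] -> levels [4 6 5 6 4]
Step 3: flows [2->0,0=4,1->2,3->2,2->4] -> levels [5 5 5 5 5]
Step 4: flows [0=2,0=4,1=2,2=3,2=4] -> levels [5 5 5 5 5]
  -> stable; tank 2 stays at 5 > 2
Tank 2 never reaches <=2 within 15 steps

Answer: -1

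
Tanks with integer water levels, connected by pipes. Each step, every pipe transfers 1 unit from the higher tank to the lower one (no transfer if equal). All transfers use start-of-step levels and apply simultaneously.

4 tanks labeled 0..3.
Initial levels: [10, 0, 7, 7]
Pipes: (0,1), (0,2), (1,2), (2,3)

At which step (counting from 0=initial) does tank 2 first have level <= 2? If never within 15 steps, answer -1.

Answer: -1

Derivation:
Step 1: flows [0->1,0->2,2->1,2=3] -> levels [8 2 7 7]
Step 2: flows [0->1,0->2,2->1,2=3] -> levels [6 4 7 7]
Step 3: flows [0->1,2->0,2->1,2=3] -> levels [6 6 5 7]
Step 4: flows [0=1,0->2,1->2,3->2] -> levels [5 5 8 6]
Step 5: flows [0=1,2->0,2->1,2->3] -> levels [6 6 5 7]
  -> period-2 cycle (repeats step 3); tank 2 never drops to <=2
Tank 2 never reaches <=2 within 15 steps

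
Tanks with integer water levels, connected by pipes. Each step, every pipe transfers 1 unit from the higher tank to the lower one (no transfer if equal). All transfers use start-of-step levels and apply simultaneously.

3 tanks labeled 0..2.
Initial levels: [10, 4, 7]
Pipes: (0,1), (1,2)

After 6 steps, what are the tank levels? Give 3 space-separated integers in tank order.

Step 1: flows [0->1,2->1] -> levels [9 6 6]
Step 2: flows [0->1,1=2] -> levels [8 7 6]
Step 3: flows [0->1,1->2] -> levels [7 7 7]
Step 4: flows [0=1,1=2] -> levels [7 7 7]
  -> stable; steps 5..6 unchanged -> [7 7 7]

Answer: 7 7 7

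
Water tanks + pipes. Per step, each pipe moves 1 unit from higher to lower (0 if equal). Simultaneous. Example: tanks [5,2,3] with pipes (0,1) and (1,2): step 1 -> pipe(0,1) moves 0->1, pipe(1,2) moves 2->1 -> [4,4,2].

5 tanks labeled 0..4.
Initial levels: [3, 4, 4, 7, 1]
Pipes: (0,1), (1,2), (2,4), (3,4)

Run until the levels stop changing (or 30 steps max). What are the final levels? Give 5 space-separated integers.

Step 1: flows [1->0,1=2,2->4,3->4] -> levels [4 3 3 6 3]
Step 2: flows [0->1,1=2,2=4,3->4] -> levels [3 4 3 5 4]
Step 3: flows [1->0,1->2,4->2,3->4] -> levels [4 2 5 4 4]
Step 4: flows [0->1,2->1,2->4,3=4] -> levels [3 4 3 4 5]
Step 5: flows [1->0,1->2,4->2,4->3] -> levels [4 2 5 5 3]
Step 6: flows [0->1,2->1,2->4,3->4] -> levels [3 4 3 4 5]
  -> period-2 cycle: step 6 state = step 4 state; never stabilizes
  -> state at step 30: (30-4) mod 2 = 0, same as step 4 -> [3 4 3 4 5]

Answer: 3 4 3 4 5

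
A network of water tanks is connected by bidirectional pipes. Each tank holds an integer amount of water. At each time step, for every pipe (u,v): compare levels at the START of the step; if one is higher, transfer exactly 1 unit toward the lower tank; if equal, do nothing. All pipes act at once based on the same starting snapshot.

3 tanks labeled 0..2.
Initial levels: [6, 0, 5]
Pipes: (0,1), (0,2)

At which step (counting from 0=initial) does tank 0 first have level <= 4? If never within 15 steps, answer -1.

Answer: 1

Derivation:
Step 1: flows [0->1,0->2] -> levels [4 1 6]
Tank 0 first reaches <=4 at step 1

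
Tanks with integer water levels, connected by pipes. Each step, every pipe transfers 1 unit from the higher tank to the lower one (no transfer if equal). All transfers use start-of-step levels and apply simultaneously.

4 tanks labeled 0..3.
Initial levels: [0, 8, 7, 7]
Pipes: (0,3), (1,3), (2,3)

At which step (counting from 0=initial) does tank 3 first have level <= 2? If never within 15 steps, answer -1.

Step 1: flows [3->0,1->3,2=3] -> levels [1 7 7 7]
Step 2: flows [3->0,1=3,2=3] -> levels [2 7 7 6]
Step 3: flows [3->0,1->3,2->3] -> levels [3 6 6 7]
Step 4: flows [3->0,3->1,3->2] -> levels [4 7 7 4]
Step 5: flows [0=3,1->3,2->3] -> levels [4 6 6 6]
Step 6: flows [3->0,1=3,2=3] -> levels [5 6 6 5]
Step 7: flows [0=3,1->3,2->3] -> levels [5 5 5 7]
Step 8: flows [3->0,3->1,3->2] -> levels [6 6 6 4]
Step 9: flows [0->3,1->3,2->3] -> levels [5 5 5 7]
  -> period-2 cycle (repeats step 7); tank 3 never drops to <=2
Tank 3 never reaches <=2 within 15 steps

Answer: -1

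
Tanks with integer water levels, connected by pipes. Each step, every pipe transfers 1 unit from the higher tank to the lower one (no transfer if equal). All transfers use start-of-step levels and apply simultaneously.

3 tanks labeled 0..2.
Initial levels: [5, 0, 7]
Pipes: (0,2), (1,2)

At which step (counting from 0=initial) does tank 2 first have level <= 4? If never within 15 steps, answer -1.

Answer: 3

Derivation:
Step 1: flows [2->0,2->1] -> levels [6 1 5]
Step 2: flows [0->2,2->1] -> levels [5 2 5]
Step 3: flows [0=2,2->1] -> levels [5 3 4]
Tank 2 first reaches <=4 at step 3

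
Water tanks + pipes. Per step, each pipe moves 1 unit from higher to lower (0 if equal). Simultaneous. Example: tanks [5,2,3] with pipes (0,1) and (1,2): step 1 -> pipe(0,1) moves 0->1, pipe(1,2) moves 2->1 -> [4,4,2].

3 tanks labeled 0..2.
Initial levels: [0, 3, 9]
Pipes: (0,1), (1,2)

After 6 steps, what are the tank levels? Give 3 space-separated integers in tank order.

Answer: 4 4 4

Derivation:
Step 1: flows [1->0,2->1] -> levels [1 3 8]
Step 2: flows [1->0,2->1] -> levels [2 3 7]
Step 3: flows [1->0,2->1] -> levels [3 3 6]
Step 4: flows [0=1,2->1] -> levels [3 4 5]
Step 5: flows [1->0,2->1] -> levels [4 4 4]
Step 6: flows [0=1,1=2] -> levels [4 4 4]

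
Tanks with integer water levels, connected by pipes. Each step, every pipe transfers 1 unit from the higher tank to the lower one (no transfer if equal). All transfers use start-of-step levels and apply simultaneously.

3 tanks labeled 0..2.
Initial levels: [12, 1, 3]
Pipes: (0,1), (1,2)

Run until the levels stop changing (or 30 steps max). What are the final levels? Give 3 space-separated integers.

Step 1: flows [0->1,2->1] -> levels [11 3 2]
Step 2: flows [0->1,1->2] -> levels [10 3 3]
Step 3: flows [0->1,1=2] -> levels [9 4 3]
Step 4: flows [0->1,1->2] -> levels [8 4 4]
Step 5: flows [0->1,1=2] -> levels [7 5 4]
Step 6: flows [0->1,1->2] -> levels [6 5 5]
Step 7: flows [0->1,1=2] -> levels [5 6 5]
Step 8: flows [1->0,1->2] -> levels [6 4 6]
Step 9: flows [0->1,2->1] -> levels [5 6 5]
  -> period-2 cycle: step 9 state = step 7 state; never stabilizes
  -> state at step 30: (30-7) mod 2 = 1, same as step 8 -> [6 4 6]

Answer: 6 4 6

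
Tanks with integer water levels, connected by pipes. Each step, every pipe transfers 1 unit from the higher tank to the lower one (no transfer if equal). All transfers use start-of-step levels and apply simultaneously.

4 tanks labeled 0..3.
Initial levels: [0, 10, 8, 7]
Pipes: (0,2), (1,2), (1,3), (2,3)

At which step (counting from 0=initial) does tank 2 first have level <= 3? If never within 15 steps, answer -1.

Step 1: flows [2->0,1->2,1->3,2->3] -> levels [1 8 7 9]
Step 2: flows [2->0,1->2,3->1,3->2] -> levels [2 8 8 7]
Step 3: flows [2->0,1=2,1->3,2->3] -> levels [3 7 6 9]
Step 4: flows [2->0,1->2,3->1,3->2] -> levels [4 7 7 7]
Step 5: flows [2->0,1=2,1=3,2=3] -> levels [5 7 6 7]
Step 6: flows [2->0,1->2,1=3,3->2] -> levels [6 6 7 6]
Step 7: flows [2->0,2->1,1=3,2->3] -> levels [7 7 4 7]
Step 8: flows [0->2,1->2,1=3,3->2] -> levels [6 6 7 6]
  -> period-2 cycle (repeats step 6); tank 2 never drops to <=3
Tank 2 never reaches <=3 within 15 steps

Answer: -1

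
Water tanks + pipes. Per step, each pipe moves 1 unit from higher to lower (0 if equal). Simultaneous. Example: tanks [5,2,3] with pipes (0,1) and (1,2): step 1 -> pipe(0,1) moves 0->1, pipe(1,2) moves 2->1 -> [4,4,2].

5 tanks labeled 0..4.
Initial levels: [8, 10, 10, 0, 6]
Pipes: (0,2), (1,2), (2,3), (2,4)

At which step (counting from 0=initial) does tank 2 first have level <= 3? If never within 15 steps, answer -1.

Answer: -1

Derivation:
Step 1: flows [2->0,1=2,2->3,2->4] -> levels [9 10 7 1 7]
Step 2: flows [0->2,1->2,2->3,2=4] -> levels [8 9 8 2 7]
Step 3: flows [0=2,1->2,2->3,2->4] -> levels [8 8 7 3 8]
Step 4: flows [0->2,1->2,2->3,4->2] -> levels [7 7 9 4 7]
Step 5: flows [2->0,2->1,2->3,2->4] -> levels [8 8 5 5 8]
Step 6: flows [0->2,1->2,2=3,4->2] -> levels [7 7 8 5 7]
Step 7: flows [2->0,2->1,2->3,2->4] -> levels [8 8 4 6 8]
Step 8: flows [0->2,1->2,3->2,4->2] -> levels [7 7 8 5 7]
  -> period-2 cycle (repeats step 6); tank 2 never drops to <=3
Tank 2 never reaches <=3 within 15 steps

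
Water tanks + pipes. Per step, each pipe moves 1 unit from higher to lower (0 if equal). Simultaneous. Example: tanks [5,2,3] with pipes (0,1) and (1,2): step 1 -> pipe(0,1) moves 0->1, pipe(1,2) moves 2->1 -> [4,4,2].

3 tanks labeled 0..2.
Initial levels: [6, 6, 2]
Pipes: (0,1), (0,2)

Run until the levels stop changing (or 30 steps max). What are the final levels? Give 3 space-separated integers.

Answer: 6 4 4

Derivation:
Step 1: flows [0=1,0->2] -> levels [5 6 3]
Step 2: flows [1->0,0->2] -> levels [5 5 4]
Step 3: flows [0=1,0->2] -> levels [4 5 5]
Step 4: flows [1->0,2->0] -> levels [6 4 4]
Step 5: flows [0->1,0->2] -> levels [4 5 5]
  -> period-2 cycle: step 5 state = step 3 state; never stabilizes
  -> state at step 30: (30-3) mod 2 = 1, same as step 4 -> [6 4 4]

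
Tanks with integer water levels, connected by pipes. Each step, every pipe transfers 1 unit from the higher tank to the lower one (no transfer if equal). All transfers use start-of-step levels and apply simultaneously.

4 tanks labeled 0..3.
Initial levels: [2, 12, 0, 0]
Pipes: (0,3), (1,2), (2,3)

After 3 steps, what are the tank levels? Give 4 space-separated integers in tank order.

Answer: 1 9 2 2

Derivation:
Step 1: flows [0->3,1->2,2=3] -> levels [1 11 1 1]
Step 2: flows [0=3,1->2,2=3] -> levels [1 10 2 1]
Step 3: flows [0=3,1->2,2->3] -> levels [1 9 2 2]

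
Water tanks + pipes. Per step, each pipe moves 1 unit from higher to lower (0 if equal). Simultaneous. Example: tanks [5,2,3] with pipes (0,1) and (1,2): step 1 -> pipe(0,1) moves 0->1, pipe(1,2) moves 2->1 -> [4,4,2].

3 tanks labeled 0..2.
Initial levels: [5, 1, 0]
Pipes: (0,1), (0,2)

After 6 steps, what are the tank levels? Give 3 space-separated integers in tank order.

Step 1: flows [0->1,0->2] -> levels [3 2 1]
Step 2: flows [0->1,0->2] -> levels [1 3 2]
Step 3: flows [1->0,2->0] -> levels [3 2 1]
  -> period-2 cycle: step 3 state = step 1 state
  -> state at step 6: (6-1) mod 2 = 1, same as step 2 -> [1 3 2]

Answer: 1 3 2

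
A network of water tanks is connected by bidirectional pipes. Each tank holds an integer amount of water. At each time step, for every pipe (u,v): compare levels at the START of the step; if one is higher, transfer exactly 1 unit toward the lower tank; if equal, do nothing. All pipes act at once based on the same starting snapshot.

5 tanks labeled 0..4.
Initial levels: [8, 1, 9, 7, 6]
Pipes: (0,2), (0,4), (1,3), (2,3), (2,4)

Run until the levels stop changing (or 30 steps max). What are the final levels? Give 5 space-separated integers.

Step 1: flows [2->0,0->4,3->1,2->3,2->4] -> levels [8 2 6 7 8]
Step 2: flows [0->2,0=4,3->1,3->2,4->2] -> levels [7 3 9 5 7]
Step 3: flows [2->0,0=4,3->1,2->3,2->4] -> levels [8 4 6 5 8]
Step 4: flows [0->2,0=4,3->1,2->3,4->2] -> levels [7 5 7 5 7]
Step 5: flows [0=2,0=4,1=3,2->3,2=4] -> levels [7 5 6 6 7]
Step 6: flows [0->2,0=4,3->1,2=3,4->2] -> levels [6 6 8 5 6]
Step 7: flows [2->0,0=4,1->3,2->3,2->4] -> levels [7 5 5 7 7]
Step 8: flows [0->2,0=4,3->1,3->2,4->2] -> levels [6 6 8 5 6]
  -> period-2 cycle: step 8 state = step 6 state; never stabilizes
  -> state at step 30: (30-6) mod 2 = 0, same as step 6 -> [6 6 8 5 6]

Answer: 6 6 8 5 6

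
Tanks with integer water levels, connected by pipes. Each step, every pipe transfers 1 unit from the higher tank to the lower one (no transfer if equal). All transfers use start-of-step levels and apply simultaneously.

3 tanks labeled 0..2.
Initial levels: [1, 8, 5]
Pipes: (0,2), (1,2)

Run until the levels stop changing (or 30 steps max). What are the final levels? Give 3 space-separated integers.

Step 1: flows [2->0,1->2] -> levels [2 7 5]
Step 2: flows [2->0,1->2] -> levels [3 6 5]
Step 3: flows [2->0,1->2] -> levels [4 5 5]
Step 4: flows [2->0,1=2] -> levels [5 5 4]
Step 5: flows [0->2,1->2] -> levels [4 4 6]
Step 6: flows [2->0,2->1] -> levels [5 5 4]
  -> period-2 cycle: step 6 state = step 4 state; never stabilizes
  -> state at step 30: (30-4) mod 2 = 0, same as step 4 -> [5 5 4]

Answer: 5 5 4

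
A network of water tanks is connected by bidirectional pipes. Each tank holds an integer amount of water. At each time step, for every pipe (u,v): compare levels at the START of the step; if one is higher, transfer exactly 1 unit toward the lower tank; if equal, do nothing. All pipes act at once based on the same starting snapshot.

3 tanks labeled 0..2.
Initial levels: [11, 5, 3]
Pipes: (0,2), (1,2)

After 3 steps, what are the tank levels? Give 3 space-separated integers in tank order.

Step 1: flows [0->2,1->2] -> levels [10 4 5]
Step 2: flows [0->2,2->1] -> levels [9 5 5]
Step 3: flows [0->2,1=2] -> levels [8 5 6]

Answer: 8 5 6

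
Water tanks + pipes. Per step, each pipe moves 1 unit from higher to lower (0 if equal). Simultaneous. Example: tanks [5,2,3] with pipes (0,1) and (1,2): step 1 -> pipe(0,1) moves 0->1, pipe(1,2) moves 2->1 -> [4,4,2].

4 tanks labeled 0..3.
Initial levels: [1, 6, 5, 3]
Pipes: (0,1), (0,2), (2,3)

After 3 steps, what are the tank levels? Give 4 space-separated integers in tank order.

Answer: 4 4 3 4

Derivation:
Step 1: flows [1->0,2->0,2->3] -> levels [3 5 3 4]
Step 2: flows [1->0,0=2,3->2] -> levels [4 4 4 3]
Step 3: flows [0=1,0=2,2->3] -> levels [4 4 3 4]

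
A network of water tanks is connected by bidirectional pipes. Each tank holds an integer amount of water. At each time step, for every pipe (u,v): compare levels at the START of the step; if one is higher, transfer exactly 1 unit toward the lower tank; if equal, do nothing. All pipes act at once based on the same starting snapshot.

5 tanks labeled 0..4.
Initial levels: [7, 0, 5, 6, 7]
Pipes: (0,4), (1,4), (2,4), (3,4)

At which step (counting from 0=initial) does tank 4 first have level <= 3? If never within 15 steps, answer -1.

Step 1: flows [0=4,4->1,4->2,4->3] -> levels [7 1 6 7 4]
Step 2: flows [0->4,4->1,2->4,3->4] -> levels [6 2 5 6 6]
Step 3: flows [0=4,4->1,4->2,3=4] -> levels [6 3 6 6 4]
Step 4: flows [0->4,4->1,2->4,3->4] -> levels [5 4 5 5 6]
Step 5: flows [4->0,4->1,4->2,4->3] -> levels [6 5 6 6 2]
Tank 4 first reaches <=3 at step 5

Answer: 5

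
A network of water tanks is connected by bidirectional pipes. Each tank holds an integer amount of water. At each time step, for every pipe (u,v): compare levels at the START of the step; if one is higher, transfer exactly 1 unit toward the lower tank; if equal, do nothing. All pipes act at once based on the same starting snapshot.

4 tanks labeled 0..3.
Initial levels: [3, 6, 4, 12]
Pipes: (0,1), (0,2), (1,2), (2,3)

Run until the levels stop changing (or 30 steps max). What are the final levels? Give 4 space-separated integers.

Answer: 5 6 8 6

Derivation:
Step 1: flows [1->0,2->0,1->2,3->2] -> levels [5 4 5 11]
Step 2: flows [0->1,0=2,2->1,3->2] -> levels [4 6 5 10]
Step 3: flows [1->0,2->0,1->2,3->2] -> levels [6 4 6 9]
Step 4: flows [0->1,0=2,2->1,3->2] -> levels [5 6 6 8]
Step 5: flows [1->0,2->0,1=2,3->2] -> levels [7 5 6 7]
Step 6: flows [0->1,0->2,2->1,3->2] -> levels [5 7 7 6]
Step 7: flows [1->0,2->0,1=2,2->3] -> levels [7 6 5 7]
Step 8: flows [0->1,0->2,1->2,3->2] -> levels [5 6 8 6]
Step 9: flows [1->0,2->0,2->1,2->3] -> levels [7 6 5 7]
  -> period-2 cycle: step 9 state = step 7 state; never stabilizes
  -> state at step 30: (30-7) mod 2 = 1, same as step 8 -> [5 6 8 6]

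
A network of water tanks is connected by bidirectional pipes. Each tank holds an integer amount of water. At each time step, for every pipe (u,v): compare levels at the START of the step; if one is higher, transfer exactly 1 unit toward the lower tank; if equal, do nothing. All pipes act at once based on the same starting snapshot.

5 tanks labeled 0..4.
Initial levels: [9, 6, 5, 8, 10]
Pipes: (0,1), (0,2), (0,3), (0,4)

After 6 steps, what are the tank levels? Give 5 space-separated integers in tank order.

Answer: 10 7 7 7 7

Derivation:
Step 1: flows [0->1,0->2,0->3,4->0] -> levels [7 7 6 9 9]
Step 2: flows [0=1,0->2,3->0,4->0] -> levels [8 7 7 8 8]
Step 3: flows [0->1,0->2,0=3,0=4] -> levels [6 8 8 8 8]
Step 4: flows [1->0,2->0,3->0,4->0] -> levels [10 7 7 7 7]
Step 5: flows [0->1,0->2,0->3,0->4] -> levels [6 8 8 8 8]
  -> period-2 cycle: step 5 state = step 3 state
  -> state at step 6: (6-3) mod 2 = 1, same as step 4 -> [10 7 7 7 7]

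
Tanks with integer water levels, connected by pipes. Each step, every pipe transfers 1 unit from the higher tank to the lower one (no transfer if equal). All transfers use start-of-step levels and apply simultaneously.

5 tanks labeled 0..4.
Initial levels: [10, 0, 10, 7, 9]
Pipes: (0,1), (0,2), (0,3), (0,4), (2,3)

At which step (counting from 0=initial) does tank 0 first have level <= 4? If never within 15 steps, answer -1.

Step 1: flows [0->1,0=2,0->3,0->4,2->3] -> levels [7 1 9 9 10]
Step 2: flows [0->1,2->0,3->0,4->0,2=3] -> levels [9 2 8 8 9]
Step 3: flows [0->1,0->2,0->3,0=4,2=3] -> levels [6 3 9 9 9]
Step 4: flows [0->1,2->0,3->0,4->0,2=3] -> levels [8 4 8 8 8]
Step 5: flows [0->1,0=2,0=3,0=4,2=3] -> levels [7 5 8 8 8]
Step 6: flows [0->1,2->0,3->0,4->0,2=3] -> levels [9 6 7 7 7]
Step 7: flows [0->1,0->2,0->3,0->4,2=3] -> levels [5 7 8 8 8]
Step 8: flows [1->0,2->0,3->0,4->0,2=3] -> levels [9 6 7 7 7]
  -> period-2 cycle (repeats step 6); tank 0 never drops to <=4
Tank 0 never reaches <=4 within 15 steps

Answer: -1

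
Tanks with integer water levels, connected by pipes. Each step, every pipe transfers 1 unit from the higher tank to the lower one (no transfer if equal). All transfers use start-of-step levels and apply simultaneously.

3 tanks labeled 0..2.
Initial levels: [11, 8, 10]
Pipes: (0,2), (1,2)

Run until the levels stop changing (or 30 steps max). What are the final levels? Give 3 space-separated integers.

Step 1: flows [0->2,2->1] -> levels [10 9 10]
Step 2: flows [0=2,2->1] -> levels [10 10 9]
Step 3: flows [0->2,1->2] -> levels [9 9 11]
Step 4: flows [2->0,2->1] -> levels [10 10 9]
  -> period-2 cycle: step 4 state = step 2 state; never stabilizes
  -> state at step 30: (30-2) mod 2 = 0, same as step 2 -> [10 10 9]

Answer: 10 10 9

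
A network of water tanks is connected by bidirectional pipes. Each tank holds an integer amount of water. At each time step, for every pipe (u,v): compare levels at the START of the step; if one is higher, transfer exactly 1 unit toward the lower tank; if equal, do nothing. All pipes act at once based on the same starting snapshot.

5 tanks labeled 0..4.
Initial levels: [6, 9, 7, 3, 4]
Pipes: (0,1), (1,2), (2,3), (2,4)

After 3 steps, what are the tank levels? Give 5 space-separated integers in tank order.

Answer: 6 6 7 5 5

Derivation:
Step 1: flows [1->0,1->2,2->3,2->4] -> levels [7 7 6 4 5]
Step 2: flows [0=1,1->2,2->3,2->4] -> levels [7 6 5 5 6]
Step 3: flows [0->1,1->2,2=3,4->2] -> levels [6 6 7 5 5]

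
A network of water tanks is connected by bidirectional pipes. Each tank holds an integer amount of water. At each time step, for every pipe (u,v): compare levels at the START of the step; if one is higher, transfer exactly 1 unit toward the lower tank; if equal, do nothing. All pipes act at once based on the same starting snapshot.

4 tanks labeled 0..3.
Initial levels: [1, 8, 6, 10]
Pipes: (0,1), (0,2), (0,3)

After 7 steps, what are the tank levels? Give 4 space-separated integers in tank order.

Step 1: flows [1->0,2->0,3->0] -> levels [4 7 5 9]
Step 2: flows [1->0,2->0,3->0] -> levels [7 6 4 8]
Step 3: flows [0->1,0->2,3->0] -> levels [6 7 5 7]
Step 4: flows [1->0,0->2,3->0] -> levels [7 6 6 6]
Step 5: flows [0->1,0->2,0->3] -> levels [4 7 7 7]
Step 6: flows [1->0,2->0,3->0] -> levels [7 6 6 6]
  -> period-2 cycle: step 6 state = step 4 state
  -> state at step 7: (7-4) mod 2 = 1, same as step 5 -> [4 7 7 7]

Answer: 4 7 7 7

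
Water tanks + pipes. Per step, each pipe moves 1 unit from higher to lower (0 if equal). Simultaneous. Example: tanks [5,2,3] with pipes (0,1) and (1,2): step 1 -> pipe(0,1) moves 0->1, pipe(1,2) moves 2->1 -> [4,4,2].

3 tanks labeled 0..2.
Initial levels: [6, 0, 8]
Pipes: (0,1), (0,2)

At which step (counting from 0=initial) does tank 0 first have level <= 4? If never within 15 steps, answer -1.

Answer: 5

Derivation:
Step 1: flows [0->1,2->0] -> levels [6 1 7]
Step 2: flows [0->1,2->0] -> levels [6 2 6]
Step 3: flows [0->1,0=2] -> levels [5 3 6]
Step 4: flows [0->1,2->0] -> levels [5 4 5]
Step 5: flows [0->1,0=2] -> levels [4 5 5]
Tank 0 first reaches <=4 at step 5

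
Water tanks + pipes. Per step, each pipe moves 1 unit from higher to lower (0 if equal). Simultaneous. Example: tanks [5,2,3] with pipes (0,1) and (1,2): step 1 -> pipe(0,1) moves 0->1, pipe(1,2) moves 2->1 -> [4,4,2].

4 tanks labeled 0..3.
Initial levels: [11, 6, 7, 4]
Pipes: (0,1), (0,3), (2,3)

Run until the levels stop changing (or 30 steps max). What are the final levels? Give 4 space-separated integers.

Answer: 6 8 6 8

Derivation:
Step 1: flows [0->1,0->3,2->3] -> levels [9 7 6 6]
Step 2: flows [0->1,0->3,2=3] -> levels [7 8 6 7]
Step 3: flows [1->0,0=3,3->2] -> levels [8 7 7 6]
Step 4: flows [0->1,0->3,2->3] -> levels [6 8 6 8]
Step 5: flows [1->0,3->0,3->2] -> levels [8 7 7 6]
  -> period-2 cycle: step 5 state = step 3 state; never stabilizes
  -> state at step 30: (30-3) mod 2 = 1, same as step 4 -> [6 8 6 8]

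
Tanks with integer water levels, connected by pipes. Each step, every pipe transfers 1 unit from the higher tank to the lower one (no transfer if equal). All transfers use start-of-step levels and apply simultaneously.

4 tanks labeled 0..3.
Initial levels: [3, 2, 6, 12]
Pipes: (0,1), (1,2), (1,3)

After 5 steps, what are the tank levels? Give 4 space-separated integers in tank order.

Answer: 5 6 5 7

Derivation:
Step 1: flows [0->1,2->1,3->1] -> levels [2 5 5 11]
Step 2: flows [1->0,1=2,3->1] -> levels [3 5 5 10]
Step 3: flows [1->0,1=2,3->1] -> levels [4 5 5 9]
Step 4: flows [1->0,1=2,3->1] -> levels [5 5 5 8]
Step 5: flows [0=1,1=2,3->1] -> levels [5 6 5 7]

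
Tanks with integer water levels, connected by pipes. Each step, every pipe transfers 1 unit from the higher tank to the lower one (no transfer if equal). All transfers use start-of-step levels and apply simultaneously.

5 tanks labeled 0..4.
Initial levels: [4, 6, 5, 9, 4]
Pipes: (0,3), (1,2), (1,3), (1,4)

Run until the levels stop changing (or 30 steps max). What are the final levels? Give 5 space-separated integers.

Step 1: flows [3->0,1->2,3->1,1->4] -> levels [5 5 6 7 5]
Step 2: flows [3->0,2->1,3->1,1=4] -> levels [6 7 5 5 5]
Step 3: flows [0->3,1->2,1->3,1->4] -> levels [5 4 6 7 6]
Step 4: flows [3->0,2->1,3->1,4->1] -> levels [6 7 5 5 5]
  -> period-2 cycle: step 4 state = step 2 state; never stabilizes
  -> state at step 30: (30-2) mod 2 = 0, same as step 2 -> [6 7 5 5 5]

Answer: 6 7 5 5 5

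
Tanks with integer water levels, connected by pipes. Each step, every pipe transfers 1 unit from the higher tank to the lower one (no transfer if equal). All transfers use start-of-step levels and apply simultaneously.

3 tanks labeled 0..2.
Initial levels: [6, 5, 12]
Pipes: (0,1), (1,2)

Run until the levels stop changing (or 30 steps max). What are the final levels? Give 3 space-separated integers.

Step 1: flows [0->1,2->1] -> levels [5 7 11]
Step 2: flows [1->0,2->1] -> levels [6 7 10]
Step 3: flows [1->0,2->1] -> levels [7 7 9]
Step 4: flows [0=1,2->1] -> levels [7 8 8]
Step 5: flows [1->0,1=2] -> levels [8 7 8]
Step 6: flows [0->1,2->1] -> levels [7 9 7]
Step 7: flows [1->0,1->2] -> levels [8 7 8]
  -> period-2 cycle: step 7 state = step 5 state; never stabilizes
  -> state at step 30: (30-5) mod 2 = 1, same as step 6 -> [7 9 7]

Answer: 7 9 7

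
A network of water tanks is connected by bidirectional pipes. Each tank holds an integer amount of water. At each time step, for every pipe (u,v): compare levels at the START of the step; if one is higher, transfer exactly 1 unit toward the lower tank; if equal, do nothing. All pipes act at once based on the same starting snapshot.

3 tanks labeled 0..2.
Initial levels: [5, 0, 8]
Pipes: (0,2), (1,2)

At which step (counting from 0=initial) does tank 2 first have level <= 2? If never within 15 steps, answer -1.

Answer: -1

Derivation:
Step 1: flows [2->0,2->1] -> levels [6 1 6]
Step 2: flows [0=2,2->1] -> levels [6 2 5]
Step 3: flows [0->2,2->1] -> levels [5 3 5]
Step 4: flows [0=2,2->1] -> levels [5 4 4]
Step 5: flows [0->2,1=2] -> levels [4 4 5]
Step 6: flows [2->0,2->1] -> levels [5 5 3]
Step 7: flows [0->2,1->2] -> levels [4 4 5]
  -> period-2 cycle (repeats step 5); tank 2 never drops to <=2
Tank 2 never reaches <=2 within 15 steps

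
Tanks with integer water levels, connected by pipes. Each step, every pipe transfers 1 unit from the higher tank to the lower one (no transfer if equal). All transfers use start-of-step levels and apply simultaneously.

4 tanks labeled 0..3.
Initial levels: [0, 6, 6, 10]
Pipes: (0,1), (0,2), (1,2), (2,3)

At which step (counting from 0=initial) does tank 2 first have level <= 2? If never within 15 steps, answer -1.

Step 1: flows [1->0,2->0,1=2,3->2] -> levels [2 5 6 9]
Step 2: flows [1->0,2->0,2->1,3->2] -> levels [4 5 5 8]
Step 3: flows [1->0,2->0,1=2,3->2] -> levels [6 4 5 7]
Step 4: flows [0->1,0->2,2->1,3->2] -> levels [4 6 6 6]
Step 5: flows [1->0,2->0,1=2,2=3] -> levels [6 5 5 6]
Step 6: flows [0->1,0->2,1=2,3->2] -> levels [4 6 7 5]
Step 7: flows [1->0,2->0,2->1,2->3] -> levels [6 6 4 6]
Step 8: flows [0=1,0->2,1->2,3->2] -> levels [5 5 7 5]
Step 9: flows [0=1,2->0,2->1,2->3] -> levels [6 6 4 6]
  -> period-2 cycle (repeats step 7); tank 2 never drops to <=2
Tank 2 never reaches <=2 within 15 steps

Answer: -1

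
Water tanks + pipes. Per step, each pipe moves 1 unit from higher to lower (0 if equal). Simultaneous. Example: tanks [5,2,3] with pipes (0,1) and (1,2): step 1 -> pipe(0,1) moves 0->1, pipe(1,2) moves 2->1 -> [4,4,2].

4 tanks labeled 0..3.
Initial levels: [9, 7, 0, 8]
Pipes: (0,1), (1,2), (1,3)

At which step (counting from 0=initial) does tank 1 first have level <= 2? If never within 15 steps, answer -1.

Step 1: flows [0->1,1->2,3->1] -> levels [8 8 1 7]
Step 2: flows [0=1,1->2,1->3] -> levels [8 6 2 8]
Step 3: flows [0->1,1->2,3->1] -> levels [7 7 3 7]
Step 4: flows [0=1,1->2,1=3] -> levels [7 6 4 7]
Step 5: flows [0->1,1->2,3->1] -> levels [6 7 5 6]
Step 6: flows [1->0,1->2,1->3] -> levels [7 4 6 7]
Step 7: flows [0->1,2->1,3->1] -> levels [6 7 5 6]
  -> period-2 cycle (repeats step 5); tank 1 never drops to <=2
Tank 1 never reaches <=2 within 15 steps

Answer: -1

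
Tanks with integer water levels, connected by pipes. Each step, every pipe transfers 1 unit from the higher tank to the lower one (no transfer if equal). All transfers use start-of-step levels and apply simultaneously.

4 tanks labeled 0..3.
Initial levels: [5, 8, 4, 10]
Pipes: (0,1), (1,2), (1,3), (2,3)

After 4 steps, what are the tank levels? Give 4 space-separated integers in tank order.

Answer: 7 5 8 7

Derivation:
Step 1: flows [1->0,1->2,3->1,3->2] -> levels [6 7 6 8]
Step 2: flows [1->0,1->2,3->1,3->2] -> levels [7 6 8 6]
Step 3: flows [0->1,2->1,1=3,2->3] -> levels [6 8 6 7]
Step 4: flows [1->0,1->2,1->3,3->2] -> levels [7 5 8 7]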